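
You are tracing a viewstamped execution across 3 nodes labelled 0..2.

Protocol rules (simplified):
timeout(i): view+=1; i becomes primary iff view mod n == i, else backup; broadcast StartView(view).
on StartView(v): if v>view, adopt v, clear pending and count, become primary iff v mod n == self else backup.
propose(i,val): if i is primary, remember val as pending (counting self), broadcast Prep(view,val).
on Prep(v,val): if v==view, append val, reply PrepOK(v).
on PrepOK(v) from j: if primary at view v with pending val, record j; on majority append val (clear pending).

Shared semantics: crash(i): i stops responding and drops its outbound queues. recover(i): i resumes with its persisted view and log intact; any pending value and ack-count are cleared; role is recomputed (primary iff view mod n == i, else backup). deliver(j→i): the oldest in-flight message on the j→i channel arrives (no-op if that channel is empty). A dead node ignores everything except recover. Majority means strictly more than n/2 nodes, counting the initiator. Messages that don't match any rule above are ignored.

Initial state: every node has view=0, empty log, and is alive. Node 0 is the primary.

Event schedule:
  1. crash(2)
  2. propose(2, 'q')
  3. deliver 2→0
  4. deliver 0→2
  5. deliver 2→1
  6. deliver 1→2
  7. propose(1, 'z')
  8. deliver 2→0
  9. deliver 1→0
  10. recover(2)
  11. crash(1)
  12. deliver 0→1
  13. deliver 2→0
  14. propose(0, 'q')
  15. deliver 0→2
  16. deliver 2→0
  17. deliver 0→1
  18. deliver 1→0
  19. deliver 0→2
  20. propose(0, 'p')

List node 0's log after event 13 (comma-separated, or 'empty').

empty

step 1 crash(2): 2={✗back,v=0,log=-}
step 2 propose(2,'q'): —
step 3 deliver 2→0: —
step 4 deliver 0→2: —
step 5 deliver 2→1: —
step 6 deliver 1→2: —
step 7 propose(1,'z'): —
step 8 deliver 2→0: —
step 9 deliver 1→0: —
step 10 recover(2): 2={back,v=0,log=-}
step 11 crash(1): 1={✗back,v=0,log=-}
step 12 deliver 0→1: —
step 13 deliver 2→0: —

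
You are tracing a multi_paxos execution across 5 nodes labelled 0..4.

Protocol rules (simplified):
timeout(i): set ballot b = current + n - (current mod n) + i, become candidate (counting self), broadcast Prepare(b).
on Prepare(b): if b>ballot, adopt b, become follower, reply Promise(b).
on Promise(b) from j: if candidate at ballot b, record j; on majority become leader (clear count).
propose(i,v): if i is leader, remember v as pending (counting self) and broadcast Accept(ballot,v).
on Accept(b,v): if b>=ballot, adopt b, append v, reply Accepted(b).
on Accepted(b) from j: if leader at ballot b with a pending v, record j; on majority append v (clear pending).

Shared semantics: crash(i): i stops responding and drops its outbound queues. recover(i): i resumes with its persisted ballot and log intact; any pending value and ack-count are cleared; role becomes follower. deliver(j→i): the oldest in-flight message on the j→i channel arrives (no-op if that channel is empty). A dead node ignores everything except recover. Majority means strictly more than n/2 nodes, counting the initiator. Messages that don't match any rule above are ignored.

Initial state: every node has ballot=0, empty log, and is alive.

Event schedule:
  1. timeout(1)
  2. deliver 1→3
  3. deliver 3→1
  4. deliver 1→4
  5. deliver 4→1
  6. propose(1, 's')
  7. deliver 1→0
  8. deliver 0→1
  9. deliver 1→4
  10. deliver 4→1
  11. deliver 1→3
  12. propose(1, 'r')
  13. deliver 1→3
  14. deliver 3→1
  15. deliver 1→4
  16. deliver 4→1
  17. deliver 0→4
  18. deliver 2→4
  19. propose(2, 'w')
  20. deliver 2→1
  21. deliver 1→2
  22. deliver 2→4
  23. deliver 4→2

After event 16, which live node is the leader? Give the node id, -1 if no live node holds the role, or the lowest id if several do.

1. timeout(1):  <1:cand b6 ->
2. deliver 1→3:  <3:foll b6 ->
3. deliver 3→1:  nop
4. deliver 1→4:  <4:foll b6 ->
5. deliver 4→1:  <1:lead b6 ->
6. propose(1,'s'):  nop
7. deliver 1→0:  <0:foll b6 ->
8. deliver 0→1:  nop
9. deliver 1→4:  <4:foll b6 s>
10. deliver 4→1:  nop
11. deliver 1→3:  <3:foll b6 s>
12. propose(1,'r'):  nop
13. deliver 1→3:  <3:foll b6 s,r>
14. deliver 3→1:  nop
15. deliver 1→4:  <4:foll b6 s,r>
16. deliver 4→1:  <1:lead b6 r>

1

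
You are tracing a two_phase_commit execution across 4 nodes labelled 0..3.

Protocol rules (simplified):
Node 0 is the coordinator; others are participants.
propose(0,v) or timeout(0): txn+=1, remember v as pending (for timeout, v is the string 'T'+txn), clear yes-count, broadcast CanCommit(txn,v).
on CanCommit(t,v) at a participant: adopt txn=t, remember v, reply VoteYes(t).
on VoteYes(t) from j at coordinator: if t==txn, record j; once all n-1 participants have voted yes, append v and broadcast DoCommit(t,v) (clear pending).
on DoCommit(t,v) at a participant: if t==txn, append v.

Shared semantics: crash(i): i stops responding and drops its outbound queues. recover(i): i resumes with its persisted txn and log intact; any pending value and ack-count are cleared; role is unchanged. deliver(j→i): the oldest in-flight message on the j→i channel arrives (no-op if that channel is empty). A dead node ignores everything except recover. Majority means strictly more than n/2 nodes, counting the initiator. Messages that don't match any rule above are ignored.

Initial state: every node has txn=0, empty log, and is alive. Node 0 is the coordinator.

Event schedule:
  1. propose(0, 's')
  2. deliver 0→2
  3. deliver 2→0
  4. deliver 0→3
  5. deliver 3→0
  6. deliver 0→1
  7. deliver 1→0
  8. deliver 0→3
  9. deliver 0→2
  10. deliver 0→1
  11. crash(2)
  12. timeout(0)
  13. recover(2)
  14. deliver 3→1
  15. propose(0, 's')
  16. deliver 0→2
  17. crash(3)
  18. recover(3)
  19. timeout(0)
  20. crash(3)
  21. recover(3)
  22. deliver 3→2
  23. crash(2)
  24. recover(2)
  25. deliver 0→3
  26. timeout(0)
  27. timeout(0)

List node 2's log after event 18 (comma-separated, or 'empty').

s

after 1 — propose(0,'s'): n0:coor/t1/[-]
after 2 — deliver 0→2: n2:part/t1/[-]
after 3 — deliver 2→0: ·
after 4 — deliver 0→3: n3:part/t1/[-]
after 5 — deliver 3→0: ·
after 6 — deliver 0→1: n1:part/t1/[-]
after 7 — deliver 1→0: n0:coor/t1/[s]
after 8 — deliver 0→3: n3:part/t1/[s]
after 9 — deliver 0→2: n2:part/t1/[s]
after 10 — deliver 0→1: n1:part/t1/[s]
after 11 — crash(2): n2:✗part/t1/[s]
after 12 — timeout(0): n0:coor/t2/[s]
after 13 — recover(2): n2:part/t1/[s]
after 14 — deliver 3→1: ·
after 15 — propose(0,'s'): n0:coor/t3/[s]
after 16 — deliver 0→2: n2:part/t2/[s]
after 17 — crash(3): n3:✗part/t1/[s]
after 18 — recover(3): n3:part/t1/[s]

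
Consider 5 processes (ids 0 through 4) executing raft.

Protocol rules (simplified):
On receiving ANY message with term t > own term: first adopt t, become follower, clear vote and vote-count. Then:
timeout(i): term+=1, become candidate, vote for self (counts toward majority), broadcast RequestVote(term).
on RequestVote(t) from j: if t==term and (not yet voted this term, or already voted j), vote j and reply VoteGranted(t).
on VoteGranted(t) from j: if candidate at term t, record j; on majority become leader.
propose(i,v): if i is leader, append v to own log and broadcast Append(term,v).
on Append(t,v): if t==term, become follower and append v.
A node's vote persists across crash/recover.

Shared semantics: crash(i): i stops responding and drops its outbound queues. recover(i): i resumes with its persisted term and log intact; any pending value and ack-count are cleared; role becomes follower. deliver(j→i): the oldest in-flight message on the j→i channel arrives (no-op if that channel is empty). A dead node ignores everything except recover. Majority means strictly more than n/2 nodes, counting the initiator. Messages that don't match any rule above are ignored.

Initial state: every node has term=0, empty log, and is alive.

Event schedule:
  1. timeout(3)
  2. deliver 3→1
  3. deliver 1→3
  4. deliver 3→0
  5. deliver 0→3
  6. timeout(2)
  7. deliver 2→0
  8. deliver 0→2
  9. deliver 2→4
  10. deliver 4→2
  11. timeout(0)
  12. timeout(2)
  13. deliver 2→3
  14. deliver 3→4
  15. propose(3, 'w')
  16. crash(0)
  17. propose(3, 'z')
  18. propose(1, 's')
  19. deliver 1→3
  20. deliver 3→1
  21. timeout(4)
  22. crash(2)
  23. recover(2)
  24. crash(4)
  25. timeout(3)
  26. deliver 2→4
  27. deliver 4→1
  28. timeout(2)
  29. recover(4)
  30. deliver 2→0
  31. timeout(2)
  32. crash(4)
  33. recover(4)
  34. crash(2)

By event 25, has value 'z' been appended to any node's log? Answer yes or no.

yes

[1] timeout(3) → N3(cand t1 [-])
[2] deliver 3→1 → N1(foll t1 [-])
[3] deliver 1→3 → ∅
[4] deliver 3→0 → N0(foll t1 [-])
[5] deliver 0→3 → N3(lead t1 [-])
[6] timeout(2) → N2(cand t1 [-])
[7] deliver 2→0 → ∅
[8] deliver 0→2 → ∅
[9] deliver 2→4 → N4(foll t1 [-])
[10] deliver 4→2 → ∅
[11] timeout(0) → N0(cand t2 [-])
[12] timeout(2) → N2(cand t2 [-])
[13] deliver 2→3 → ∅
[14] deliver 3→4 → ∅
[15] propose(3,'w') → N3(lead t1 [w])
[16] crash(0) → N0(✗cand t2 [-])
[17] propose(3,'z') → N3(lead t1 [w,z])
[18] propose(1,'s') → ∅
[19] deliver 1→3 → ∅
[20] deliver 3→1 → N1(foll t1 [w])
[21] timeout(4) → N4(cand t2 [-])
[22] crash(2) → N2(✗cand t2 [-])
[23] recover(2) → N2(foll t2 [-])
[24] crash(4) → N4(✗cand t2 [-])
[25] timeout(3) → N3(cand t2 [w,z])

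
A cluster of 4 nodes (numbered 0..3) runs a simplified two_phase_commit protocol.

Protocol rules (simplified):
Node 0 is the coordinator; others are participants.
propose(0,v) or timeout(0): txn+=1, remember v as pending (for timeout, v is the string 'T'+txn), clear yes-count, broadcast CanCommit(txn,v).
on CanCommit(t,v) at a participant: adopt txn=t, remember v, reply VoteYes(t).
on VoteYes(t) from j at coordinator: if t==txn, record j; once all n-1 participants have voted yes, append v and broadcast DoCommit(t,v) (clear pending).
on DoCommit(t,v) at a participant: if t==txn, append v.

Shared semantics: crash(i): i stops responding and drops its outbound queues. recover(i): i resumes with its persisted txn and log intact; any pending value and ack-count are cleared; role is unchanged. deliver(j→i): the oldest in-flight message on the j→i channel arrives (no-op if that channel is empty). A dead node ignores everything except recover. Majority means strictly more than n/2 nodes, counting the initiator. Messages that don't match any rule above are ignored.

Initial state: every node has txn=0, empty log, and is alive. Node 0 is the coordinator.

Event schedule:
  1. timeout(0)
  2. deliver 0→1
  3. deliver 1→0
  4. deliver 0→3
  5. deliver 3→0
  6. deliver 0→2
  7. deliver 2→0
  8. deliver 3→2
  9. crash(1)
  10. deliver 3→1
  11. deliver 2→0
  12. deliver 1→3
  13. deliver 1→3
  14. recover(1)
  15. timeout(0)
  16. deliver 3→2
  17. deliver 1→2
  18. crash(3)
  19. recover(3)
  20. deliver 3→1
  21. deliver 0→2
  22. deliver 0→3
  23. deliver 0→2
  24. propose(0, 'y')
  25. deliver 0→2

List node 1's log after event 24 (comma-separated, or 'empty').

step 1 timeout(0): 0={coor,t=1,log=-}
step 2 deliver 0→1: 1={part,t=1,log=-}
step 3 deliver 1→0: —
step 4 deliver 0→3: 3={part,t=1,log=-}
step 5 deliver 3→0: —
step 6 deliver 0→2: 2={part,t=1,log=-}
step 7 deliver 2→0: 0={coor,t=1,log=T1}
step 8 deliver 3→2: —
step 9 crash(1): 1={✗part,t=1,log=-}
step 10 deliver 3→1: —
step 11 deliver 2→0: —
step 12 deliver 1→3: —
step 13 deliver 1→3: —
step 14 recover(1): 1={part,t=1,log=-}
step 15 timeout(0): 0={coor,t=2,log=T1}
step 16 deliver 3→2: —
step 17 deliver 1→2: —
step 18 crash(3): 3={✗part,t=1,log=-}
step 19 recover(3): 3={part,t=1,log=-}
step 20 deliver 3→1: —
step 21 deliver 0→2: 2={part,t=1,log=T1}
step 22 deliver 0→3: 3={part,t=1,log=T1}
step 23 deliver 0→2: 2={part,t=2,log=T1}
step 24 propose(0,'y'): 0={coor,t=3,log=T1}

empty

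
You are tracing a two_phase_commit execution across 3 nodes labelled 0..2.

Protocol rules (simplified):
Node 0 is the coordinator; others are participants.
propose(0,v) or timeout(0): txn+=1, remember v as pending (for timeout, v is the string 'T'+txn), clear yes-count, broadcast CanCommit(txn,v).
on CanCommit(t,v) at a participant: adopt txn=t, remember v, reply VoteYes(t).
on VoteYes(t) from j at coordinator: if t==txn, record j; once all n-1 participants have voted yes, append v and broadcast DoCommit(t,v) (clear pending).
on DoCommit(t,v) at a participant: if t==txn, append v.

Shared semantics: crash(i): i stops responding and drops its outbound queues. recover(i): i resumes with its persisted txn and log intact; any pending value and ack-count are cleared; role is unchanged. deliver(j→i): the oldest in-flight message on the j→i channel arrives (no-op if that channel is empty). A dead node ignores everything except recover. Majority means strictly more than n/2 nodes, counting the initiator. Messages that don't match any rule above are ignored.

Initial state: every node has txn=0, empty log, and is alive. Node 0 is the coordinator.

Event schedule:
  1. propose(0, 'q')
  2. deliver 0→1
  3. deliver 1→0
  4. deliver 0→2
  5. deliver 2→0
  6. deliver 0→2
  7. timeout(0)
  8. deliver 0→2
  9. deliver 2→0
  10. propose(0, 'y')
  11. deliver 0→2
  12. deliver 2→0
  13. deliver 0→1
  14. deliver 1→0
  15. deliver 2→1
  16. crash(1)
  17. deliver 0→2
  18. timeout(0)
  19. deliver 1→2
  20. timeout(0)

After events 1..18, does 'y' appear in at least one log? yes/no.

1. propose(0,'q'):  <0:coor t1 ->
2. deliver 0→1:  <1:part t1 ->
3. deliver 1→0:  nop
4. deliver 0→2:  <2:part t1 ->
5. deliver 2→0:  <0:coor t1 q>
6. deliver 0→2:  <2:part t1 q>
7. timeout(0):  <0:coor t2 q>
8. deliver 0→2:  <2:part t2 q>
9. deliver 2→0:  nop
10. propose(0,'y'):  <0:coor t3 q>
11. deliver 0→2:  <2:part t3 q>
12. deliver 2→0:  nop
13. deliver 0→1:  <1:part t1 q>
14. deliver 1→0:  nop
15. deliver 2→1:  nop
16. crash(1):  <1:✗part t1 q>
17. deliver 0→2:  nop
18. timeout(0):  <0:coor t4 q>

no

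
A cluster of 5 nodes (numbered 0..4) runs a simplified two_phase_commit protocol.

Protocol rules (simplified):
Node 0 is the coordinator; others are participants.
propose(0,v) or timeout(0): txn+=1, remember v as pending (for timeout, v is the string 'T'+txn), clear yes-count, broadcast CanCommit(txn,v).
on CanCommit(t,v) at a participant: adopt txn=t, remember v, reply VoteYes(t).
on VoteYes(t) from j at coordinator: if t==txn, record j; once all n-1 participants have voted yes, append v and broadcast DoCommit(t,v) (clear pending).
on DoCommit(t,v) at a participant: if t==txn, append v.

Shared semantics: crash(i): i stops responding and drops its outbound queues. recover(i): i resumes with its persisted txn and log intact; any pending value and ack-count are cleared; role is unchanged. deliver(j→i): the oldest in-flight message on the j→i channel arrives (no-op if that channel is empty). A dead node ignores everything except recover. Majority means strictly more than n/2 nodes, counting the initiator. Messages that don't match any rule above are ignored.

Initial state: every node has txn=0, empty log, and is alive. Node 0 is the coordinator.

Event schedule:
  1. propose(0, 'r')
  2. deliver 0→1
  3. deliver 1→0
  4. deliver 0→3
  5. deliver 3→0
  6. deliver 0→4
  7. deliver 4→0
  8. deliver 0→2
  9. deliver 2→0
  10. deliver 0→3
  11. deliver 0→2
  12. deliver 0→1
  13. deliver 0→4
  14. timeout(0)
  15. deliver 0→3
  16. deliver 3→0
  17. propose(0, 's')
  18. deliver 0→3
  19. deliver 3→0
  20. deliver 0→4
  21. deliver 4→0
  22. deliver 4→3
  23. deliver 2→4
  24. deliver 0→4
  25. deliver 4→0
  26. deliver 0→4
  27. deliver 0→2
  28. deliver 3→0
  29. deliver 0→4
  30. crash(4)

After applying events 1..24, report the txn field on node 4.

after 1 — propose(0,'r'): n0:coor/t1/[-]
after 2 — deliver 0→1: n1:part/t1/[-]
after 3 — deliver 1→0: ·
after 4 — deliver 0→3: n3:part/t1/[-]
after 5 — deliver 3→0: ·
after 6 — deliver 0→4: n4:part/t1/[-]
after 7 — deliver 4→0: ·
after 8 — deliver 0→2: n2:part/t1/[-]
after 9 — deliver 2→0: n0:coor/t1/[r]
after 10 — deliver 0→3: n3:part/t1/[r]
after 11 — deliver 0→2: n2:part/t1/[r]
after 12 — deliver 0→1: n1:part/t1/[r]
after 13 — deliver 0→4: n4:part/t1/[r]
after 14 — timeout(0): n0:coor/t2/[r]
after 15 — deliver 0→3: n3:part/t2/[r]
after 16 — deliver 3→0: ·
after 17 — propose(0,'s'): n0:coor/t3/[r]
after 18 — deliver 0→3: n3:part/t3/[r]
after 19 — deliver 3→0: ·
after 20 — deliver 0→4: n4:part/t2/[r]
after 21 — deliver 4→0: ·
after 22 — deliver 4→3: ·
after 23 — deliver 2→4: ·
after 24 — deliver 0→4: n4:part/t3/[r]

3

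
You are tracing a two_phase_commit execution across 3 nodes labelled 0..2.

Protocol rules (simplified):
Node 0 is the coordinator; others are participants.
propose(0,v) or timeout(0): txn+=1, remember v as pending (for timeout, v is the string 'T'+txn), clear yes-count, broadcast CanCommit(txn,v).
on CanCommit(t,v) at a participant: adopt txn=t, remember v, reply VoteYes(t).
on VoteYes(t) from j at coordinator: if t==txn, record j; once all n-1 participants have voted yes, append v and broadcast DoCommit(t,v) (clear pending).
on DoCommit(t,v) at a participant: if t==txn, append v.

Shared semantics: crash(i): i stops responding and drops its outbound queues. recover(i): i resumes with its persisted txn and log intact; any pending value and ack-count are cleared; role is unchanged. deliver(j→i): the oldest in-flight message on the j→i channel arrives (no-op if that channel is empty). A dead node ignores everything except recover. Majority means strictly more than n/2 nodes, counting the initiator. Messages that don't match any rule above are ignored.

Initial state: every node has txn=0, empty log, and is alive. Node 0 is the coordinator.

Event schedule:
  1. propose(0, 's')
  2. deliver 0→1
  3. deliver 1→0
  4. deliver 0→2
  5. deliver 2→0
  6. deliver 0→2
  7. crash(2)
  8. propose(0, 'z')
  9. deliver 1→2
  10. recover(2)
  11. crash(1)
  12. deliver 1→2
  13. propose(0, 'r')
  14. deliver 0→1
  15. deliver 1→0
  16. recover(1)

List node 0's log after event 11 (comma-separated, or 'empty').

[1] propose(0,'s') → N0(coor t1 [-])
[2] deliver 0→1 → N1(part t1 [-])
[3] deliver 1→0 → ∅
[4] deliver 0→2 → N2(part t1 [-])
[5] deliver 2→0 → N0(coor t1 [s])
[6] deliver 0→2 → N2(part t1 [s])
[7] crash(2) → N2(✗part t1 [s])
[8] propose(0,'z') → N0(coor t2 [s])
[9] deliver 1→2 → ∅
[10] recover(2) → N2(part t1 [s])
[11] crash(1) → N1(✗part t1 [-])

s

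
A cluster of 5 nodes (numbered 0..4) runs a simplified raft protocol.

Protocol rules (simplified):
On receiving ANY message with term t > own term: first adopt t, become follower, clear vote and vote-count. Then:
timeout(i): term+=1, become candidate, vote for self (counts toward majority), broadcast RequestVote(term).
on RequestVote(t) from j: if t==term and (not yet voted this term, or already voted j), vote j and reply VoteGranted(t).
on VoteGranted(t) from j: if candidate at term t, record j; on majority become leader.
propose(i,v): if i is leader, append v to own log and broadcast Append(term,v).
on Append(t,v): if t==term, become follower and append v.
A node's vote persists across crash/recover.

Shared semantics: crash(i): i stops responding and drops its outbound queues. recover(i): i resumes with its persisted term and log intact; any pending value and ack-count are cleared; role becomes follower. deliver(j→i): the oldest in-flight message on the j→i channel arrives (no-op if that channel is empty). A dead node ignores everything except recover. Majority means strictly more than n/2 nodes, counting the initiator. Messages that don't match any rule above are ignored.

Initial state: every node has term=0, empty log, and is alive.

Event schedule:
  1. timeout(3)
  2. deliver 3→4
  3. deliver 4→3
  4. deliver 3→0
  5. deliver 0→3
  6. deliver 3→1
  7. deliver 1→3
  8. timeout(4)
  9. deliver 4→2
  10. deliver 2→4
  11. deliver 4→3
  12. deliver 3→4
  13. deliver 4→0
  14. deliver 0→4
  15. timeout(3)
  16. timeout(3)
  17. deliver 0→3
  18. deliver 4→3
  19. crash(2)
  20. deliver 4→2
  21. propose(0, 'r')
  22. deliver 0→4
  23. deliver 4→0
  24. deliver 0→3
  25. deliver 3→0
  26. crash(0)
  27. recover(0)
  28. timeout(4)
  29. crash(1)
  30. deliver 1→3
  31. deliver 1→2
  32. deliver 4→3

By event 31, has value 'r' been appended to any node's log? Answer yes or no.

no

after 1 — timeout(3): n3:cand/t1/[-]
after 2 — deliver 3→4: n4:foll/t1/[-]
after 3 — deliver 4→3: ·
after 4 — deliver 3→0: n0:foll/t1/[-]
after 5 — deliver 0→3: n3:lead/t1/[-]
after 6 — deliver 3→1: n1:foll/t1/[-]
after 7 — deliver 1→3: ·
after 8 — timeout(4): n4:cand/t2/[-]
after 9 — deliver 4→2: n2:foll/t2/[-]
after 10 — deliver 2→4: ·
after 11 — deliver 4→3: n3:foll/t2/[-]
after 12 — deliver 3→4: n4:lead/t2/[-]
after 13 — deliver 4→0: n0:foll/t2/[-]
after 14 — deliver 0→4: ·
after 15 — timeout(3): n3:cand/t3/[-]
after 16 — timeout(3): n3:cand/t4/[-]
after 17 — deliver 0→3: ·
after 18 — deliver 4→3: ·
after 19 — crash(2): n2:✗foll/t2/[-]
after 20 — deliver 4→2: ·
after 21 — propose(0,'r'): ·
after 22 — deliver 0→4: ·
after 23 — deliver 4→0: ·
after 24 — deliver 0→3: ·
after 25 — deliver 3→0: n0:foll/t3/[-]
after 26 — crash(0): n0:✗foll/t3/[-]
after 27 — recover(0): n0:foll/t3/[-]
after 28 — timeout(4): n4:cand/t3/[-]
after 29 — crash(1): n1:✗foll/t1/[-]
after 30 — deliver 1→3: ·
after 31 — deliver 1→2: ·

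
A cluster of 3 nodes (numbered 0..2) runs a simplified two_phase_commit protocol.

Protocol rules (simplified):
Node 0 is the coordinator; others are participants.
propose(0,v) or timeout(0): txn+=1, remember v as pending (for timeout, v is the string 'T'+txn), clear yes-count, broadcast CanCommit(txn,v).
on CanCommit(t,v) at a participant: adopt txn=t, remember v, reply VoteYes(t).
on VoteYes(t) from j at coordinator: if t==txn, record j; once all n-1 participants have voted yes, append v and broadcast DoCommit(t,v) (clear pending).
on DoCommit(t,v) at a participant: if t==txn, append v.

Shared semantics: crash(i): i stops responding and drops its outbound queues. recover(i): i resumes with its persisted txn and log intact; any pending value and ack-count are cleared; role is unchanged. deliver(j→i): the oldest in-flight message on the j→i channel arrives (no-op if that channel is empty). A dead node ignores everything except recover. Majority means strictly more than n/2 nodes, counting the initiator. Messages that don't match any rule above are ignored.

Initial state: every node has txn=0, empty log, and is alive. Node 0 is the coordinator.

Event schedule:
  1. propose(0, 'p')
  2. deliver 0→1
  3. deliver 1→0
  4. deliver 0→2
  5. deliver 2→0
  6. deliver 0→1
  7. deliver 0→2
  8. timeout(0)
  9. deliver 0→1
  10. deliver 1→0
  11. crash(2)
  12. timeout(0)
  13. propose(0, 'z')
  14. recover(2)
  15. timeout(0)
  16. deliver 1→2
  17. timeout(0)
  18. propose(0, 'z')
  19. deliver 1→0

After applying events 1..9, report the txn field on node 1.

e1 propose(0,'p'): 0[coor,t=1,-]
e2 deliver 0→1: 1[part,t=1,-]
e3 deliver 1→0: ·
e4 deliver 0→2: 2[part,t=1,-]
e5 deliver 2→0: 0[coor,t=1,p]
e6 deliver 0→1: 1[part,t=1,p]
e7 deliver 0→2: 2[part,t=1,p]
e8 timeout(0): 0[coor,t=2,p]
e9 deliver 0→1: 1[part,t=2,p]

2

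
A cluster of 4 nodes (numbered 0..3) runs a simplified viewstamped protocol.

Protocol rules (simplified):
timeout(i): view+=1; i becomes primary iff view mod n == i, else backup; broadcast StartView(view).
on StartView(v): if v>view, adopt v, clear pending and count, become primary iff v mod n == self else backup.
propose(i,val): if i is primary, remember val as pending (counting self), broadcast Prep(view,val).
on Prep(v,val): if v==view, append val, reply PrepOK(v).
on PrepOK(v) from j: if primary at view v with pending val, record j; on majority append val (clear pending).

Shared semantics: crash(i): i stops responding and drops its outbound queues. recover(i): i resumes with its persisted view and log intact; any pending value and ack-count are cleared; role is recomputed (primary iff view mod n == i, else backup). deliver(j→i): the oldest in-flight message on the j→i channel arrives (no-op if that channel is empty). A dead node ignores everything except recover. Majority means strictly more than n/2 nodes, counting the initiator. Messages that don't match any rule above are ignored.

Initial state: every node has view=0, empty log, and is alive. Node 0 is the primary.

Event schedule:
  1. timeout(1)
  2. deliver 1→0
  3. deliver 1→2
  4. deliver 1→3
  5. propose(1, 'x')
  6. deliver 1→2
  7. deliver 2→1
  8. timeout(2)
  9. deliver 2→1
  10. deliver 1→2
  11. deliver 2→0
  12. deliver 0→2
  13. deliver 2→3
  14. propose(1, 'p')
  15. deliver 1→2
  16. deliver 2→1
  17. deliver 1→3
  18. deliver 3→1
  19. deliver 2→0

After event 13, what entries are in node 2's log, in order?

x

step 1 timeout(1): 1={prim,v=1,log=-}
step 2 deliver 1→0: 0={back,v=1,log=-}
step 3 deliver 1→2: 2={back,v=1,log=-}
step 4 deliver 1→3: 3={back,v=1,log=-}
step 5 propose(1,'x'): —
step 6 deliver 1→2: 2={back,v=1,log=x}
step 7 deliver 2→1: —
step 8 timeout(2): 2={prim,v=2,log=x}
step 9 deliver 2→1: 1={back,v=2,log=-}
step 10 deliver 1→2: —
step 11 deliver 2→0: 0={back,v=2,log=-}
step 12 deliver 0→2: —
step 13 deliver 2→3: 3={back,v=2,log=-}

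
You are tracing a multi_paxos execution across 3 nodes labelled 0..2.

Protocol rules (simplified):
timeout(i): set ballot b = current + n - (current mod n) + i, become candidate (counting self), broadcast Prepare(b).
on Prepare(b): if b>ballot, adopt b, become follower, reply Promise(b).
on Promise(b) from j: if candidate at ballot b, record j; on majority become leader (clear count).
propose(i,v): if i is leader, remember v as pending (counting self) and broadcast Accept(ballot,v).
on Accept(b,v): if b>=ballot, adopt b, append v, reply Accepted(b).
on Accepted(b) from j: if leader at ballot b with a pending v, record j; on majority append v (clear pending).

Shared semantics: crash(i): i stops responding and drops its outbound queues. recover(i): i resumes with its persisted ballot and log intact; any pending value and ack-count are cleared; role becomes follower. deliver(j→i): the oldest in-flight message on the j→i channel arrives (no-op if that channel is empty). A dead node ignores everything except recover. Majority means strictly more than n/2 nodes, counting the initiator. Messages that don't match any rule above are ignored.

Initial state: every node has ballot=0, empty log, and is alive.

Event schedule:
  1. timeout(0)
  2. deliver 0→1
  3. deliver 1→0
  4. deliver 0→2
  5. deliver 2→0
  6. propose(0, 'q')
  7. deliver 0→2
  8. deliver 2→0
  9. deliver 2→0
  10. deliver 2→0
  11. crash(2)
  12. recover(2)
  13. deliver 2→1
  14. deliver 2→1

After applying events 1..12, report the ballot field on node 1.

after 1 — timeout(0): n0:cand/b3/[-]
after 2 — deliver 0→1: n1:foll/b3/[-]
after 3 — deliver 1→0: n0:lead/b3/[-]
after 4 — deliver 0→2: n2:foll/b3/[-]
after 5 — deliver 2→0: ·
after 6 — propose(0,'q'): ·
after 7 — deliver 0→2: n2:foll/b3/[q]
after 8 — deliver 2→0: n0:lead/b3/[q]
after 9 — deliver 2→0: ·
after 10 — deliver 2→0: ·
after 11 — crash(2): n2:✗foll/b3/[q]
after 12 — recover(2): n2:foll/b3/[q]

3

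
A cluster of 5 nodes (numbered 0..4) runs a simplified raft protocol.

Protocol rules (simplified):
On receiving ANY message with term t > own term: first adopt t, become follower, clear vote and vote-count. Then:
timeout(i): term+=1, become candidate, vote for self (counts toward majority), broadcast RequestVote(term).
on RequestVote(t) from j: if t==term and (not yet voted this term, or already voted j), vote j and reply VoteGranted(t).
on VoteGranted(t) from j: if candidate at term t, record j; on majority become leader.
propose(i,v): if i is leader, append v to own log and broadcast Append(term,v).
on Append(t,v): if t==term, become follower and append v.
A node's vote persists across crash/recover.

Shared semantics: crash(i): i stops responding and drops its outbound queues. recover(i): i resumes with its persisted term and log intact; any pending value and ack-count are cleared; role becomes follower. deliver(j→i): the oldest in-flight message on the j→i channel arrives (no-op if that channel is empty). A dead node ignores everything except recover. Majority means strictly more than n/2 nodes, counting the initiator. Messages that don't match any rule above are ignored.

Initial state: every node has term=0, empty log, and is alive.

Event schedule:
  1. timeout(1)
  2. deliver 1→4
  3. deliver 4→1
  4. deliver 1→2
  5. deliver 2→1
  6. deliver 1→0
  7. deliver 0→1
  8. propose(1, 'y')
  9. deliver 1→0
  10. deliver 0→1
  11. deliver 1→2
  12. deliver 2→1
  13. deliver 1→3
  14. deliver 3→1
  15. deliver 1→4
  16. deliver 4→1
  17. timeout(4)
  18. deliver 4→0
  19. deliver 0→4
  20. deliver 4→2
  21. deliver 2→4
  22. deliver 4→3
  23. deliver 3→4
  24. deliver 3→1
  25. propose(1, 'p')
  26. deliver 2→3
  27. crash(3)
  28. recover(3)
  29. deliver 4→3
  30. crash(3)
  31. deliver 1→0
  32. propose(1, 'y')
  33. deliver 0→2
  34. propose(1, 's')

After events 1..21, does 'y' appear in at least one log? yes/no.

after 1 — timeout(1): n1:cand/t1/[-]
after 2 — deliver 1→4: n4:foll/t1/[-]
after 3 — deliver 4→1: ·
after 4 — deliver 1→2: n2:foll/t1/[-]
after 5 — deliver 2→1: n1:lead/t1/[-]
after 6 — deliver 1→0: n0:foll/t1/[-]
after 7 — deliver 0→1: ·
after 8 — propose(1,'y'): n1:lead/t1/[y]
after 9 — deliver 1→0: n0:foll/t1/[y]
after 10 — deliver 0→1: ·
after 11 — deliver 1→2: n2:foll/t1/[y]
after 12 — deliver 2→1: ·
after 13 — deliver 1→3: n3:foll/t1/[-]
after 14 — deliver 3→1: ·
after 15 — deliver 1→4: n4:foll/t1/[y]
after 16 — deliver 4→1: ·
after 17 — timeout(4): n4:cand/t2/[y]
after 18 — deliver 4→0: n0:foll/t2/[y]
after 19 — deliver 0→4: ·
after 20 — deliver 4→2: n2:foll/t2/[y]
after 21 — deliver 2→4: n4:lead/t2/[y]

yes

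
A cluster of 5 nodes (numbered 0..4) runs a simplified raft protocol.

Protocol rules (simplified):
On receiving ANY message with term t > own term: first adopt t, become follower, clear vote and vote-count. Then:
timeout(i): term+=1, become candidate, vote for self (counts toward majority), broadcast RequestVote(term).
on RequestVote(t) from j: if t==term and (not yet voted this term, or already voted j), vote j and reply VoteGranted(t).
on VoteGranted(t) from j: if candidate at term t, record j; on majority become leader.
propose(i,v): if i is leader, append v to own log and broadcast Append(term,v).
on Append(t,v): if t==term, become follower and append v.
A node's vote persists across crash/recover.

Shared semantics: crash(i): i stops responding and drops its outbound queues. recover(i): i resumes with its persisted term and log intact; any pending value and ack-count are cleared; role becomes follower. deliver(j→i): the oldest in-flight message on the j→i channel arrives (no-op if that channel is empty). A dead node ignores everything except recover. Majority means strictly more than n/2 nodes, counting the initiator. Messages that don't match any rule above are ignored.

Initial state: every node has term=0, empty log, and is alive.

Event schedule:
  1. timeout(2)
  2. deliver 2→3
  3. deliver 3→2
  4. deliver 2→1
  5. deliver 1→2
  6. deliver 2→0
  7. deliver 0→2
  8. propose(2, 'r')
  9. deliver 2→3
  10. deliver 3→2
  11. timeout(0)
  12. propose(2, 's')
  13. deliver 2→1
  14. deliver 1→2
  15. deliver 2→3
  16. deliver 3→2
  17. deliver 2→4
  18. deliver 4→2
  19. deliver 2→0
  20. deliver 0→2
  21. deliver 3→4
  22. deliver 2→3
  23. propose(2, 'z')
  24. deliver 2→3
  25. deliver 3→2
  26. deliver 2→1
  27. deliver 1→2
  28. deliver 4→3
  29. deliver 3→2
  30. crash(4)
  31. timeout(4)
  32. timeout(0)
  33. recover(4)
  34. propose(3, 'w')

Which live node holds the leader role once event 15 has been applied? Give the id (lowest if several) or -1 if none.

step 1 timeout(2): 2={cand,t=1,log=-}
step 2 deliver 2→3: 3={foll,t=1,log=-}
step 3 deliver 3→2: —
step 4 deliver 2→1: 1={foll,t=1,log=-}
step 5 deliver 1→2: 2={lead,t=1,log=-}
step 6 deliver 2→0: 0={foll,t=1,log=-}
step 7 deliver 0→2: —
step 8 propose(2,'r'): 2={lead,t=1,log=r}
step 9 deliver 2→3: 3={foll,t=1,log=r}
step 10 deliver 3→2: —
step 11 timeout(0): 0={cand,t=2,log=-}
step 12 propose(2,'s'): 2={lead,t=1,log=r,s}
step 13 deliver 2→1: 1={foll,t=1,log=r}
step 14 deliver 1→2: —
step 15 deliver 2→3: 3={foll,t=1,log=r,s}

2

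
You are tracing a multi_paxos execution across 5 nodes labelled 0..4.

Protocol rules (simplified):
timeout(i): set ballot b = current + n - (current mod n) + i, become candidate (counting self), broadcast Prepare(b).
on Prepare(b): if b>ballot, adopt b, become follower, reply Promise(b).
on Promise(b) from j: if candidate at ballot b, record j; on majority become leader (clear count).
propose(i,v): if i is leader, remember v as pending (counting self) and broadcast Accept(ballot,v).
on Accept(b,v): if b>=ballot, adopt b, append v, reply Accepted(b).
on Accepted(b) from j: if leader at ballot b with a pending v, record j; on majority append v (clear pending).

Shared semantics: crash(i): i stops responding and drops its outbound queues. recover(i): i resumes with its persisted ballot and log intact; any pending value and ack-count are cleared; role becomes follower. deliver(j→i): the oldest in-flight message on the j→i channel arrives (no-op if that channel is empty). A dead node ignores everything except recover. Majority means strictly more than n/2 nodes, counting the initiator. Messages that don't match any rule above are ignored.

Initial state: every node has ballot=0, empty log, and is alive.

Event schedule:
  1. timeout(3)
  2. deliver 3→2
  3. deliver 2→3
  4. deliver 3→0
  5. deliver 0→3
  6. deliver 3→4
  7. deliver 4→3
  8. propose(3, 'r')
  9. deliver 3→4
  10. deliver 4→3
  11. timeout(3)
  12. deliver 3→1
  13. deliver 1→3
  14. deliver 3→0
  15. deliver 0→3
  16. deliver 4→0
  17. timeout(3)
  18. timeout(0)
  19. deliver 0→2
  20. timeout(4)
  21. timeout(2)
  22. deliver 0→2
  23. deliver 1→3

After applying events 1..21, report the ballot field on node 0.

e1 timeout(3): 3[cand,b=8,-]
e2 deliver 3→2: 2[foll,b=8,-]
e3 deliver 2→3: ·
e4 deliver 3→0: 0[foll,b=8,-]
e5 deliver 0→3: 3[lead,b=8,-]
e6 deliver 3→4: 4[foll,b=8,-]
e7 deliver 4→3: ·
e8 propose(3,'r'): ·
e9 deliver 3→4: 4[foll,b=8,r]
e10 deliver 4→3: ·
e11 timeout(3): 3[cand,b=13,-]
e12 deliver 3→1: 1[foll,b=8,-]
e13 deliver 1→3: ·
e14 deliver 3→0: 0[foll,b=8,r]
e15 deliver 0→3: ·
e16 deliver 4→0: ·
e17 timeout(3): 3[cand,b=18,-]
e18 timeout(0): 0[cand,b=10,r]
e19 deliver 0→2: 2[foll,b=10,-]
e20 timeout(4): 4[cand,b=14,r]
e21 timeout(2): 2[cand,b=17,-]

10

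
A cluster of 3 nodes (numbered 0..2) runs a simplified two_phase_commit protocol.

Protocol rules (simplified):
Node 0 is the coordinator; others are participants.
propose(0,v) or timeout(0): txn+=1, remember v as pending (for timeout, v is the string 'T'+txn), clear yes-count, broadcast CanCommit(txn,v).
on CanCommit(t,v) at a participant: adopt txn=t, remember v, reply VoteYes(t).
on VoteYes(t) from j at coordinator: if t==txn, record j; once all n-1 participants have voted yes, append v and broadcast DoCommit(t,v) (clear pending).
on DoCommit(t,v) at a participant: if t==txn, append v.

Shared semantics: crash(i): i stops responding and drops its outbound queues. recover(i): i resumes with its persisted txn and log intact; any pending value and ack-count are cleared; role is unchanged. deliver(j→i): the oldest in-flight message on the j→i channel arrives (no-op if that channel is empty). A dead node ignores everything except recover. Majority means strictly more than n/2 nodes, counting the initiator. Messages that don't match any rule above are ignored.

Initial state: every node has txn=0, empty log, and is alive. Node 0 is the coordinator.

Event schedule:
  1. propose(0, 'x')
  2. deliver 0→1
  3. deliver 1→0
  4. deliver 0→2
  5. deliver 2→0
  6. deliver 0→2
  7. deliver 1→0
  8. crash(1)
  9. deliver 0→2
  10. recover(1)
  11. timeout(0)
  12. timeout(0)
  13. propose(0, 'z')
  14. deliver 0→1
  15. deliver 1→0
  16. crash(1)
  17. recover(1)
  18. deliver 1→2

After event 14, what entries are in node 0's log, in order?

x

e1 propose(0,'x'): 0[coor,t=1,-]
e2 deliver 0→1: 1[part,t=1,-]
e3 deliver 1→0: ·
e4 deliver 0→2: 2[part,t=1,-]
e5 deliver 2→0: 0[coor,t=1,x]
e6 deliver 0→2: 2[part,t=1,x]
e7 deliver 1→0: ·
e8 crash(1): 1[✗part,t=1,-]
e9 deliver 0→2: ·
e10 recover(1): 1[part,t=1,-]
e11 timeout(0): 0[coor,t=2,x]
e12 timeout(0): 0[coor,t=3,x]
e13 propose(0,'z'): 0[coor,t=4,x]
e14 deliver 0→1: 1[part,t=1,x]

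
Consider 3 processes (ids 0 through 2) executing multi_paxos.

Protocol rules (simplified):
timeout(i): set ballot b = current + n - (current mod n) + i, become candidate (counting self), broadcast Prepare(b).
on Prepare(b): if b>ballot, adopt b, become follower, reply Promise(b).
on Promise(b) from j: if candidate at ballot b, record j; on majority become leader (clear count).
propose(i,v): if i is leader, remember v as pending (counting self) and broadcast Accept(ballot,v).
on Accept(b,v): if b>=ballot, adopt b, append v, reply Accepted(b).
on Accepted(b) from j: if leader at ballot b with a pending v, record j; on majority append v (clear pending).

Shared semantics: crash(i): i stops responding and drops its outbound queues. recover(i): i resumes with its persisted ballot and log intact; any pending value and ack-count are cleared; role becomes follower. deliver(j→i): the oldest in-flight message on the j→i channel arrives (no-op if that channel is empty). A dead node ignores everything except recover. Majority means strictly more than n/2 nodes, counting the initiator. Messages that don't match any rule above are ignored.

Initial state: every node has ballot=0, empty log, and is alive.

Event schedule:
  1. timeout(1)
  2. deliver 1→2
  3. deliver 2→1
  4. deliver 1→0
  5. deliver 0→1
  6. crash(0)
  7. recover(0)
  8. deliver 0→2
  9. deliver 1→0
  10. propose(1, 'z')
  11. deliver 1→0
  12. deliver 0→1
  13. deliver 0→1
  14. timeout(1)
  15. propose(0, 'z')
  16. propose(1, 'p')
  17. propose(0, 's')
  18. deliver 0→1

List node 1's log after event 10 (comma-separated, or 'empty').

e1 timeout(1): 1[cand,b=4,-]
e2 deliver 1→2: 2[foll,b=4,-]
e3 deliver 2→1: 1[lead,b=4,-]
e4 deliver 1→0: 0[foll,b=4,-]
e5 deliver 0→1: ·
e6 crash(0): 0[✗foll,b=4,-]
e7 recover(0): 0[foll,b=4,-]
e8 deliver 0→2: ·
e9 deliver 1→0: ·
e10 propose(1,'z'): ·

empty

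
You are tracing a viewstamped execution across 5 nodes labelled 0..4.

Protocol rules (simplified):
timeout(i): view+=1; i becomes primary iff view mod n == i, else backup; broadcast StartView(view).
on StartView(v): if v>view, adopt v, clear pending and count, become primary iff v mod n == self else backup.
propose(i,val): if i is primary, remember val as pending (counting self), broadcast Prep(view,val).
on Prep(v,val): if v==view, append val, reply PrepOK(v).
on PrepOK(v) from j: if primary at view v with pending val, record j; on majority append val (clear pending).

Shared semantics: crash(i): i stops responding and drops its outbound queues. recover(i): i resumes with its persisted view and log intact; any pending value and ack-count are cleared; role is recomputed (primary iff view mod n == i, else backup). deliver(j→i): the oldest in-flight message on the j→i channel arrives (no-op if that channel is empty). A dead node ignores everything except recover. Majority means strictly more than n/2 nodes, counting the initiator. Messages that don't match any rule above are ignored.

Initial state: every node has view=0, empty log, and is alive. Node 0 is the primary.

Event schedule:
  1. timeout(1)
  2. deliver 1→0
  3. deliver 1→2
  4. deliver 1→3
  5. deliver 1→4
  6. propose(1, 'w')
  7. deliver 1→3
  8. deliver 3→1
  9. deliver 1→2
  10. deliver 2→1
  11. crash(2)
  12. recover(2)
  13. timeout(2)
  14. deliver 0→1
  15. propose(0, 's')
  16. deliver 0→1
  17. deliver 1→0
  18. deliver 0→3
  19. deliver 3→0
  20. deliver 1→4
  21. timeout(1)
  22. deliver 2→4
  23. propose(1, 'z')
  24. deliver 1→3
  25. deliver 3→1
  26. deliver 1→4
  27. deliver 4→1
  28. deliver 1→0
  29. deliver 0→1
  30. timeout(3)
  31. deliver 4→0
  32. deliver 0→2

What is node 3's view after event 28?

e1 timeout(1): 1[prim,v=1,-]
e2 deliver 1→0: 0[back,v=1,-]
e3 deliver 1→2: 2[back,v=1,-]
e4 deliver 1→3: 3[back,v=1,-]
e5 deliver 1→4: 4[back,v=1,-]
e6 propose(1,'w'): ·
e7 deliver 1→3: 3[back,v=1,w]
e8 deliver 3→1: ·
e9 deliver 1→2: 2[back,v=1,w]
e10 deliver 2→1: 1[prim,v=1,w]
e11 crash(2): 2[✗back,v=1,w]
e12 recover(2): 2[back,v=1,w]
e13 timeout(2): 2[prim,v=2,w]
e14 deliver 0→1: ·
e15 propose(0,'s'): ·
e16 deliver 0→1: ·
e17 deliver 1→0: 0[back,v=1,w]
e18 deliver 0→3: ·
e19 deliver 3→0: ·
e20 deliver 1→4: 4[back,v=1,w]
e21 timeout(1): 1[back,v=2,w]
e22 deliver 2→4: 4[back,v=2,w]
e23 propose(1,'z'): ·
e24 deliver 1→3: 3[back,v=2,w]
e25 deliver 3→1: ·
e26 deliver 1→4: ·
e27 deliver 4→1: ·
e28 deliver 1→0: 0[back,v=2,w]

2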